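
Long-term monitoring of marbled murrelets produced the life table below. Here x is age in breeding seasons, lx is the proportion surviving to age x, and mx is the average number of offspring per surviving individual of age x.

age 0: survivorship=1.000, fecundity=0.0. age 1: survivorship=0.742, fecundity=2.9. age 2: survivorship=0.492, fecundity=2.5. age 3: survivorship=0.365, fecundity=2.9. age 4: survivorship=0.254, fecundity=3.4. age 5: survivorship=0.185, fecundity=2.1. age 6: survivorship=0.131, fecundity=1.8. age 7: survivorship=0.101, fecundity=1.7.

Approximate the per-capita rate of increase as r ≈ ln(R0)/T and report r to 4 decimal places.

R0 = Σ lx·mx = 0 + 2.1518 + 1.23 + 1.0585 + 0.8636 + 0.3885 + 0.2358 + 0.1717 = 6.0999
Σ x·lx·mx = 15.8009; T = 15.8009/6.0999 = 2.59035…
r ≈ ln(R0)/T = ln(6.0999)/2.59035… = 0.698079… → 0.6981

0.6981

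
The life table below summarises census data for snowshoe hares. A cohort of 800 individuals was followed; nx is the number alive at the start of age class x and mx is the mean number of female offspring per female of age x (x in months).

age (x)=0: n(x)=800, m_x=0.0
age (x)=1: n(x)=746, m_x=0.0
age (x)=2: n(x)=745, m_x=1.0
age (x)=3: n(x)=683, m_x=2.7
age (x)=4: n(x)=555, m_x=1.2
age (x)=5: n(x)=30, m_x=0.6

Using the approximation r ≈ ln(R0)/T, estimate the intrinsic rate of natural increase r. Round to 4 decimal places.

0.4717

lx = nx/n0 = nx/800: 1, 0.9325, 0.93125, 0.85375, 0.69375, 0.0375
R0 = Σ lx·mx = 0 + 0 + 0.93125… + 2.30513… + 0.8325… + 0.0225 = 4.091375
Σ x·lx·mx = 12.220375; T = 12.220375/4.091375 = 2.98686…
r ≈ ln(R0)/T = ln(4.091375)/2.98686… = 0.471693… → 0.4717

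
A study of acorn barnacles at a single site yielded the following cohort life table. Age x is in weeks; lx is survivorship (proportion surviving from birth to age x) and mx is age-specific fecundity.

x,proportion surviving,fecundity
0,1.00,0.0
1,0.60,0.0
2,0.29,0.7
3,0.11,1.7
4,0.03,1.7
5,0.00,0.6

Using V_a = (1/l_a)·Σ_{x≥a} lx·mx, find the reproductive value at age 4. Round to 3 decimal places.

lx·mx for x ≥ 4: 0.051, 0 → sum = 0.051
V_4 = 0.051 / l_4 = 0.051 / 0.03 = 1.7 → 1.700

1.700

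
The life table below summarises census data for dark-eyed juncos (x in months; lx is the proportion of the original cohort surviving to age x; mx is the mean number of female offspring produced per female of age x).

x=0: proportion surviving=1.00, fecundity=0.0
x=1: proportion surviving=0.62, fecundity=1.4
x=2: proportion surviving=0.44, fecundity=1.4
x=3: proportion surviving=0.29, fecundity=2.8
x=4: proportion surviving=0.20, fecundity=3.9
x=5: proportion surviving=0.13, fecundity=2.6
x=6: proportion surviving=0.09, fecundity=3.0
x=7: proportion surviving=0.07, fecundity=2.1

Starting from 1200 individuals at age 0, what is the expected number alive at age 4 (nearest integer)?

240

Expected survivors = N0 · l_4 = 1200 × 0.20 = 240 → 240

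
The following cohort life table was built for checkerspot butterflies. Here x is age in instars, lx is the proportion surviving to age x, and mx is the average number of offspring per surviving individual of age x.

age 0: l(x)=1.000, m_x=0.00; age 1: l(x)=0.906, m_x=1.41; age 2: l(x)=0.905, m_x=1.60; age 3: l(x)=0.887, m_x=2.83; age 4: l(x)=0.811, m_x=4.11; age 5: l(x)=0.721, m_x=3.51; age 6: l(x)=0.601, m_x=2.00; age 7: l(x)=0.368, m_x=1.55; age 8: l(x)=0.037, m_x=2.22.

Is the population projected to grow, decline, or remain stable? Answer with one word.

growing

R0 = Σ lx·mx = 0 + 1.27746 + 1.448 + 2.51021 + 3.33321 + 2.53071 + 1.202 + 0.5704 + 0.08214 = 12.95413
R0 > 1, so the population is growing.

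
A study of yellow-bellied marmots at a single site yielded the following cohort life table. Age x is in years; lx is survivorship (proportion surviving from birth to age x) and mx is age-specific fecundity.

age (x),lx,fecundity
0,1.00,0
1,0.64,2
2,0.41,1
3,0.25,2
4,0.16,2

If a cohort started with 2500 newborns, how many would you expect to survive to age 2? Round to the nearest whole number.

Expected survivors = N0 · l_2 = 2500 × 0.41 = 1025 → 1025

1025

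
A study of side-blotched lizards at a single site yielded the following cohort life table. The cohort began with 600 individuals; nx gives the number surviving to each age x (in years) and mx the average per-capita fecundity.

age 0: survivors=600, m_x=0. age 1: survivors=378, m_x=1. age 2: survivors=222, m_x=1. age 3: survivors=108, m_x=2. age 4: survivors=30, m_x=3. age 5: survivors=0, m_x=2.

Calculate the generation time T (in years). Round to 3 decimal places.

lx = nx/n0 = nx/600: 1, 0.63, 0.37, 0.18, 0.05, 0
lx·mx: 0, 0.63, 0.37, 0.36, 0.15, 0 → R0 = 1.51
x·lx·mx: 0, 0.63, 0.74, 1.08, 0.6, 0 → Σ = 3.05
T = 3.05 / 1.51 = 2.019868… → 2.020

2.020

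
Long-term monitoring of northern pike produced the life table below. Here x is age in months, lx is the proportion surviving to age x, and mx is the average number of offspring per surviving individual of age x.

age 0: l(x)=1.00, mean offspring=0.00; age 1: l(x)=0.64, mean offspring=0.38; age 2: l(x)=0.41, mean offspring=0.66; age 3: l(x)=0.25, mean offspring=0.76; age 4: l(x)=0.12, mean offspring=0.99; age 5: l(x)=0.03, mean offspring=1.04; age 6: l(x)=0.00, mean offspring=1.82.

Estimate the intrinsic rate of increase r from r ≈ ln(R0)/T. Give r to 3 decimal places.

R0 = Σ lx·mx = 0 + 0.2432 + 0.2706 + 0.19 + 0.1188 + 0.0312 + 0 = 0.8538
Σ x·lx·mx = 1.9856; T = 1.9856/0.8538 = 2.3256…
r ≈ ln(R0)/T = ln(0.8538)/2.3256… = -0.06796… → -0.068

-0.068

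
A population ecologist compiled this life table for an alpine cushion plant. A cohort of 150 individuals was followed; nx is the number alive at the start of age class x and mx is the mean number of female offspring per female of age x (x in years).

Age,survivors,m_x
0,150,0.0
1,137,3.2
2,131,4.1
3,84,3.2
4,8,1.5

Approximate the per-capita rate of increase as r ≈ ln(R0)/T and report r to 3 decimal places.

lx = nx/n0 = nx/150: 1, 0.91333…, 0.87333…, 0.56, 0.05333…
R0 = Σ lx·mx = 0 + 2.92267… + 3.58067… + 1.792 + 0.08… = 8.375333…
Σ x·lx·mx = 15.78…; T = 15.78…/8.375333… = 1.8841…
r ≈ ln(R0)/T = ln(8.375333…)/1.8841… = 1.12801… → 1.128

1.128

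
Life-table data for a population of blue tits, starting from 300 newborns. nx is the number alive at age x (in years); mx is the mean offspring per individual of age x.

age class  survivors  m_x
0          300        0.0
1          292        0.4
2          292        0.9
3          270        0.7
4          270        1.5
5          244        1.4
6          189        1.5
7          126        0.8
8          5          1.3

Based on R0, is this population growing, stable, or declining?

growing

lx = nx/n0 = nx/300: 1, 0.97333…, 0.97333…, 0.9, 0.9, 0.81333…, 0.63, 0.42, 0.01667…
R0 = Σ lx·mx = 0 + 0.389333… + 0.876… + 0.63 + 1.35 + 1.138667… + 0.945 + 0.336 + 0.021667… = 5.686667…
R0 > 1, so the population is growing.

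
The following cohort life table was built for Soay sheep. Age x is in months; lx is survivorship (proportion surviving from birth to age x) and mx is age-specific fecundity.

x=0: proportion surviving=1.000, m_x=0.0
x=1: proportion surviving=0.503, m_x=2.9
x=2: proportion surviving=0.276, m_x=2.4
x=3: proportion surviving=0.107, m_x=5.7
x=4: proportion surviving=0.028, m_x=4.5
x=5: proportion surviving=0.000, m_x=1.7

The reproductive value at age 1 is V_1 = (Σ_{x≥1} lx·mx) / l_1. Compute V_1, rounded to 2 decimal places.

5.68

lx·mx for x ≥ 1: 1.4587, 0.6624, 0.6099, 0.126, 0 → sum = 2.857
V_1 = 2.857 / l_1 = 2.857 / 0.503 = 5.67992… → 5.68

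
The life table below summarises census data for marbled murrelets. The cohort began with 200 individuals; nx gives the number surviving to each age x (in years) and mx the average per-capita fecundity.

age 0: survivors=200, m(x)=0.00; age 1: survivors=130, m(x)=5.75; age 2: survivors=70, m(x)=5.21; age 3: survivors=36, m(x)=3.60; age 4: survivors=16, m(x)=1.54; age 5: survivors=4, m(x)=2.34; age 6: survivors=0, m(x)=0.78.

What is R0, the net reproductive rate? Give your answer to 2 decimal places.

6.38

lx = nx/n0 = nx/200: 1, 0.65, 0.35, 0.18, 0.08, 0.02, 0
lx·mx by age: 0, 3.7375, 1.8235, 0.648, 0.1232, 0.0468, 0
R0 = Σ lx·mx = 6.379 → 6.38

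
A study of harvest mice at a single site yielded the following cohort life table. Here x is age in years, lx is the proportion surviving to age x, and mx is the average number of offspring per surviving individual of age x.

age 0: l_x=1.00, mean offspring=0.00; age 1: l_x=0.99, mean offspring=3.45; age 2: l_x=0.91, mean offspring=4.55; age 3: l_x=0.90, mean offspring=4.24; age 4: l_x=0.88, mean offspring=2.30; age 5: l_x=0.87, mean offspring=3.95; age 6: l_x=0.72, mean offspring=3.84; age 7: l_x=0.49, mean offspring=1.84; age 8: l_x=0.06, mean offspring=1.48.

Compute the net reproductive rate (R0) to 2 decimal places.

lx·mx by age: 0, 3.4155, 4.1405, 3.816, 2.024, 3.4365, 2.7648, 0.9016, 0.0888
R0 = Σ lx·mx = 20.5877 → 20.59

20.59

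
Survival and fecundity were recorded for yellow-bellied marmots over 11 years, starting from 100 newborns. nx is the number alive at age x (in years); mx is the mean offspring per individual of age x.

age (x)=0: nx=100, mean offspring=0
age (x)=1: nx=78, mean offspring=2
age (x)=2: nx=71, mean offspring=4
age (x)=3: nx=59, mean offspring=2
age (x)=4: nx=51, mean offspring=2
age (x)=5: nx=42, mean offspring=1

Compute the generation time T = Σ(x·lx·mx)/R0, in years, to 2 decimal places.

lx = nx/n0 = nx/100: 1, 0.78, 0.71, 0.59, 0.51, 0.42
lx·mx: 0, 1.56, 2.84, 1.18, 1.02, 0.42 → R0 = 7.02
x·lx·mx: 0, 1.56, 5.68, 3.54, 4.08, 2.1 → Σ = 16.96
T = 16.96 / 7.02 = 2.415954… → 2.42

2.42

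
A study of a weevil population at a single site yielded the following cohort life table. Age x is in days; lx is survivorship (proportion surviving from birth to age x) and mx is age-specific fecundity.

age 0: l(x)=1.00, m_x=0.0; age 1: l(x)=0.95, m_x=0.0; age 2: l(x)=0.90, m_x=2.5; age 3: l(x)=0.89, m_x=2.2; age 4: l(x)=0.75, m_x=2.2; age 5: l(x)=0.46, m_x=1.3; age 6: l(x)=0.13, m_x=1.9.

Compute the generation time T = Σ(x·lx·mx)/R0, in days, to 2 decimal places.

3.20

lx·mx: 0, 0, 2.25, 1.958, 1.65, 0.598, 0.247 → R0 = 6.703
x·lx·mx: 0, 0, 4.5, 5.874, 6.6, 2.99, 1.482 → Σ = 21.446
T = 21.446 / 6.703 = 3.199463… → 3.20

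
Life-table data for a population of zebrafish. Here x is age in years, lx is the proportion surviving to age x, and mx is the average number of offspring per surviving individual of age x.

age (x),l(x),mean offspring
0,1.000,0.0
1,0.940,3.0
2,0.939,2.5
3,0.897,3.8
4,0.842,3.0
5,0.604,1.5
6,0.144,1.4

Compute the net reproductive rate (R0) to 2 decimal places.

12.21

lx·mx by age: 0, 2.82, 2.3475, 3.4086, 2.526, 0.906, 0.2016
R0 = Σ lx·mx = 12.2097 → 12.21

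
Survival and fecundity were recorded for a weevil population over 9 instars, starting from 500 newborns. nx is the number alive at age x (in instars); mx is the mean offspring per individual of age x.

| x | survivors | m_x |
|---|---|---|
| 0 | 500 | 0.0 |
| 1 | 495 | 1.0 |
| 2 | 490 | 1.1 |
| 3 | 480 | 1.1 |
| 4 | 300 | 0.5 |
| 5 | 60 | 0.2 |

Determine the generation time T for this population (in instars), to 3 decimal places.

2.214

lx = nx/n0 = nx/500: 1, 0.99, 0.98, 0.96, 0.6, 0.12
lx·mx: 0, 0.99, 1.078, 1.056, 0.3, 0.024 → R0 = 3.448
x·lx·mx: 0, 0.99, 2.156, 3.168, 1.2, 0.12 → Σ = 7.634
T = 7.634 / 3.448 = 2.214037… → 2.214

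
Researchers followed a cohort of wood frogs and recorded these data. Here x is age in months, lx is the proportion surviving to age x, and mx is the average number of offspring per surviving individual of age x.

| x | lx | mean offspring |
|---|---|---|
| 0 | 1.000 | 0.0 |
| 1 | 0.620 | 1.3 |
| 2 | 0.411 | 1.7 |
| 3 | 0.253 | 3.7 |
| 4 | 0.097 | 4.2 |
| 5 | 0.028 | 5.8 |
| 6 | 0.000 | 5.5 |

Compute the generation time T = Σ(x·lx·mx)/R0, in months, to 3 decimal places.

lx·mx: 0, 0.806, 0.6987, 0.9361, 0.4074, 0.1624, 0 → R0 = 3.0106
x·lx·mx: 0, 0.806, 1.3974, 2.8083, 1.6296, 0.812, 0 → Σ = 7.4533
T = 7.4533 / 3.0106 = 2.475686… → 2.476

2.476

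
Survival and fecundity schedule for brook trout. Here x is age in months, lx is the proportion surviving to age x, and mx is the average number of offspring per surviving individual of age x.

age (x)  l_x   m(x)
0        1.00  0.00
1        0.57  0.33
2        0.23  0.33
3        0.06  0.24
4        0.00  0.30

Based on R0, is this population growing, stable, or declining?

declining

R0 = Σ lx·mx = 0 + 0.1881 + 0.0759 + 0.0144 + 0 = 0.2784
R0 < 1, so the population is declining.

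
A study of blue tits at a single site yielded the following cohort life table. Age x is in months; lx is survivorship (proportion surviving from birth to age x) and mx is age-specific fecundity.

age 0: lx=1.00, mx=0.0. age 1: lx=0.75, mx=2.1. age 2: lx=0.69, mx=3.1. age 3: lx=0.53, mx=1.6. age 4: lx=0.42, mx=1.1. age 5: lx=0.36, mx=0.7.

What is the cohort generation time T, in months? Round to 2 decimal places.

lx·mx: 0, 1.575, 2.139, 0.848, 0.462, 0.252 → R0 = 5.276
x·lx·mx: 0, 1.575, 4.278, 2.544, 1.848, 1.26 → Σ = 11.505
T = 11.505 / 5.276 = 2.180629… → 2.18

2.18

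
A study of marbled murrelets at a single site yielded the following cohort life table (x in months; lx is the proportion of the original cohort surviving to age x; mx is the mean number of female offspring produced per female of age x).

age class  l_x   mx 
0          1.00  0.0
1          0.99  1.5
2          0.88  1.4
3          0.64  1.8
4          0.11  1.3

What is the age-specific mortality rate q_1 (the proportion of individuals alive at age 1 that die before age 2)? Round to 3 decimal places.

q_1 = (l_1 − l_2) / l_1 = (0.99 − 0.88) / 0.99
     = 0.11 / 0.99 = 0.111111… → 0.111

0.111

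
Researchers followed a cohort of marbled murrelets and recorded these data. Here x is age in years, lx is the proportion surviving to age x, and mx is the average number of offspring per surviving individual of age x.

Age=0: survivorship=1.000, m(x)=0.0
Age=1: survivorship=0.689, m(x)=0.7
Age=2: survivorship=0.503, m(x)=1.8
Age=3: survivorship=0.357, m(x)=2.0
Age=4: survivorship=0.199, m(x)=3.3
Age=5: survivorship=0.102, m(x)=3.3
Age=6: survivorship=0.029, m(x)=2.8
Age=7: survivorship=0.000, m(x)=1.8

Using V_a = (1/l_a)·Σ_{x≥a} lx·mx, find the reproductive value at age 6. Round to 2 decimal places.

lx·mx for x ≥ 6: 0.0812, 0 → sum = 0.0812
V_6 = 0.0812 / l_6 = 0.0812 / 0.029 = 2.8 → 2.80

2.80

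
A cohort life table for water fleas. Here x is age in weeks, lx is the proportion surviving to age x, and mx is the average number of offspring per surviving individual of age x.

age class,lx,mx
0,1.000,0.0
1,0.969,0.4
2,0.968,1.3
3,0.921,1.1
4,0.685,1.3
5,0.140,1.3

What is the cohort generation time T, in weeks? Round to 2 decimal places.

2.79

lx·mx: 0, 0.3876, 1.2584, 1.0131, 0.8905, 0.182 → R0 = 3.7316
x·lx·mx: 0, 0.3876, 2.5168, 3.0393, 3.562, 0.91 → Σ = 10.4157
T = 10.4157 / 3.7316 = 2.791216… → 2.79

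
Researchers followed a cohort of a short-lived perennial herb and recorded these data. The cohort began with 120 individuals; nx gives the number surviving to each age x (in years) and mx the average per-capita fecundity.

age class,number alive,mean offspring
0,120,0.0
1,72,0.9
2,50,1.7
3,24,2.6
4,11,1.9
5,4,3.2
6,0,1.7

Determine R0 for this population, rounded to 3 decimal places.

lx = nx/n0 = nx/120: 1, 0.6, 0.41667…, 0.2, 0.09167…, 0.03333…, 0
lx·mx by age: 0, 0.54, 0.708333…, 0.52, 0.174167…, 0.106667…, 0
R0 = Σ lx·mx = 2.049167… → 2.049

2.049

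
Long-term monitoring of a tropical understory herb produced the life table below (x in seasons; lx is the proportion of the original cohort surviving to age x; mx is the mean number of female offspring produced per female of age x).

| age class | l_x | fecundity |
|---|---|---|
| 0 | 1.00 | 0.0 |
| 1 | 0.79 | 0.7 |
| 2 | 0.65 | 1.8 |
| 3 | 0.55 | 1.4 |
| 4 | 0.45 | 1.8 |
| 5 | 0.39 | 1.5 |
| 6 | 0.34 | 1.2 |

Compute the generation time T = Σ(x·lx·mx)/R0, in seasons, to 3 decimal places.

3.216

lx·mx: 0, 0.553, 1.17, 0.77, 0.81, 0.585, 0.408 → R0 = 4.296
x·lx·mx: 0, 0.553, 2.34, 2.31, 3.24, 2.925, 2.448 → Σ = 13.816
T = 13.816 / 4.296 = 3.216015… → 3.216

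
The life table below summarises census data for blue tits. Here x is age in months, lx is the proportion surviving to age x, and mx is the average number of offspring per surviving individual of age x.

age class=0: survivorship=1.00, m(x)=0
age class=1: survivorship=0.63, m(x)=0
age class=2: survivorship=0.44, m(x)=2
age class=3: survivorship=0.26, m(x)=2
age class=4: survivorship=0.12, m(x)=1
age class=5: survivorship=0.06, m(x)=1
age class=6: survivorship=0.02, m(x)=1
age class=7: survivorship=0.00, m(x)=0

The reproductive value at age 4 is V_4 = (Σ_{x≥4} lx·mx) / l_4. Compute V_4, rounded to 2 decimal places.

1.67

lx·mx for x ≥ 4: 0.12, 0.06, 0.02, 0 → sum = 0.2
V_4 = 0.2 / l_4 = 0.2 / 0.12 = 1.666667… → 1.67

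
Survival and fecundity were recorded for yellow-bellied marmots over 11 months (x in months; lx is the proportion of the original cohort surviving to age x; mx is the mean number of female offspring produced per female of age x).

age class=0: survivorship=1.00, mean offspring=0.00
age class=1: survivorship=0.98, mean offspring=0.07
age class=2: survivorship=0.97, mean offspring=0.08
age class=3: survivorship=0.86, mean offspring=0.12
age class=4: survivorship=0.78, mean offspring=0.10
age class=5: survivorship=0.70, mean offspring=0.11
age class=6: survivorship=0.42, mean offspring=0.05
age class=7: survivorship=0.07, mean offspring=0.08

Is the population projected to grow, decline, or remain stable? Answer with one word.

R0 = Σ lx·mx = 0 + 0.0686 + 0.0776 + 0.1032 + 0.078 + 0.077 + 0.021 + 0.0056 = 0.431
R0 < 1, so the population is declining.

declining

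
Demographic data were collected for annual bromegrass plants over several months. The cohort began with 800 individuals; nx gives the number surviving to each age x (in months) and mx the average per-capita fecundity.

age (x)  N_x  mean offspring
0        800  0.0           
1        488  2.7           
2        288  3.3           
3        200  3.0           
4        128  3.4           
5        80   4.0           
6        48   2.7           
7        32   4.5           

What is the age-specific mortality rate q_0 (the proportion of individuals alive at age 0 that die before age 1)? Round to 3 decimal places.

lx = nx/n0 = nx/800: 1, 0.61, 0.36, 0.25, 0.16, 0.1, 0.06, 0.04
q_0 = (l_0 − l_1) / l_0 = (1 − 0.61) / 1
     = 0.39 / 1 = 0.39 → 0.390

0.390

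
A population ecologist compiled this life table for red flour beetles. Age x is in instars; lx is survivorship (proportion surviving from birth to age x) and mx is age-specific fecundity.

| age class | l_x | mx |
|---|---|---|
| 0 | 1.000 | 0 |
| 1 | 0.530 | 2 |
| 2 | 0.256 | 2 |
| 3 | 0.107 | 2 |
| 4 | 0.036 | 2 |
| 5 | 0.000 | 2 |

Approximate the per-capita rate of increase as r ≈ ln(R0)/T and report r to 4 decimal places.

0.3819

R0 = Σ lx·mx = 0 + 1.06 + 0.512 + 0.214 + 0.072 + 0 = 1.858
Σ x·lx·mx = 3.014; T = 3.014/1.858 = 1.62217…
r ≈ ln(R0)/T = ln(1.858)/1.62217… = 0.381895… → 0.3819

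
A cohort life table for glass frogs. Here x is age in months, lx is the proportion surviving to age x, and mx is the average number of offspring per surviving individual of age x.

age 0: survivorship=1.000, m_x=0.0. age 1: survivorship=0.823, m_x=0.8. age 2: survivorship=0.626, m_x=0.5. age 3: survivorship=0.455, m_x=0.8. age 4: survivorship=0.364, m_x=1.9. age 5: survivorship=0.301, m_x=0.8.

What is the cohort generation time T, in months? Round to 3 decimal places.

lx·mx: 0, 0.6584, 0.313, 0.364, 0.6916, 0.2408 → R0 = 2.2678
x·lx·mx: 0, 0.6584, 0.626, 1.092, 2.7664, 1.204 → Σ = 6.3468
T = 6.3468 / 2.2678 = 2.798659… → 2.799

2.799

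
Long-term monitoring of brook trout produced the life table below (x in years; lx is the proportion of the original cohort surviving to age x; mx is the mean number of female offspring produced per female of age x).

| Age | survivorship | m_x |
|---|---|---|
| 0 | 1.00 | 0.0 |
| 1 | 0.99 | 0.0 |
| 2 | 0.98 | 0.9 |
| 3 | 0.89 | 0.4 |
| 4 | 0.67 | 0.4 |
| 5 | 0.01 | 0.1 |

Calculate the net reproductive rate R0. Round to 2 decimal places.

1.51

lx·mx by age: 0, 0, 0.882, 0.356, 0.268, 0.001
R0 = Σ lx·mx = 1.507 → 1.51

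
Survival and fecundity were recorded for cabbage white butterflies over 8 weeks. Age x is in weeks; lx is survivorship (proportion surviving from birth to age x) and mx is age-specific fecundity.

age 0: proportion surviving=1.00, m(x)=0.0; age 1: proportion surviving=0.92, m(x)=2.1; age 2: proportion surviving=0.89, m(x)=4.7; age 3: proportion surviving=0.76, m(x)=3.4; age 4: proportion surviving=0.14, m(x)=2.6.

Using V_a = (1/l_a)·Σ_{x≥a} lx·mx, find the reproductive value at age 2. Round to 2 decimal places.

lx·mx for x ≥ 2: 4.183, 2.584, 0.364 → sum = 7.131
V_2 = 7.131 / l_2 = 7.131 / 0.89 = 8.01236… → 8.01

8.01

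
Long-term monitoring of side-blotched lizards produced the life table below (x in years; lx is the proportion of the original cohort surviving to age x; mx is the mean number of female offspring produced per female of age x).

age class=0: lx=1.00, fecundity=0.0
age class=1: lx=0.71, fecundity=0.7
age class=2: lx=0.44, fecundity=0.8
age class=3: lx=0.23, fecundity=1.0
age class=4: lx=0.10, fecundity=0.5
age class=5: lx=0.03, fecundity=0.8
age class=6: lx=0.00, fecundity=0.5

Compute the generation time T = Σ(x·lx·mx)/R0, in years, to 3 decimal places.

1.918

lx·mx: 0, 0.497, 0.352, 0.23, 0.05, 0.024, 0 → R0 = 1.153
x·lx·mx: 0, 0.497, 0.704, 0.69, 0.2, 0.12, 0 → Σ = 2.211
T = 2.211 / 1.153 = 1.917606… → 1.918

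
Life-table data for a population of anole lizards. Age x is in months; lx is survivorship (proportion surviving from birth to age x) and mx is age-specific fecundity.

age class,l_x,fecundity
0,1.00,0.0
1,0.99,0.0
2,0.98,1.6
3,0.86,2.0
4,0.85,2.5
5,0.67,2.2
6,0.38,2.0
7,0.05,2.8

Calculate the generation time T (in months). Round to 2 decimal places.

3.81

lx·mx: 0, 0, 1.568, 1.72, 2.125, 1.474, 0.76, 0.14 → R0 = 7.787
x·lx·mx: 0, 0, 3.136, 5.16, 8.5, 7.37, 4.56, 0.98 → Σ = 29.706
T = 29.706 / 7.787 = 3.81482… → 3.81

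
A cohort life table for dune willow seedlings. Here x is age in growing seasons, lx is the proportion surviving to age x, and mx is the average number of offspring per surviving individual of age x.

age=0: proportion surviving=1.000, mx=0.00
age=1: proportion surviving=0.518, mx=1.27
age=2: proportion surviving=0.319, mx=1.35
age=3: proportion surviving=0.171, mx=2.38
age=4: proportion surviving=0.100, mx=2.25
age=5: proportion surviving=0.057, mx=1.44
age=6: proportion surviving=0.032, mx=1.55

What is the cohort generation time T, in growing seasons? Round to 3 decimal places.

lx·mx: 0, 0.65786, 0.43065, 0.40698, 0.225, 0.08208, 0.0496 → R0 = 1.85217
x·lx·mx: 0, 0.65786, 0.8613, 1.22094, 0.9, 0.4104, 0.2976 → Σ = 4.3481
T = 4.3481 / 1.85217 = 2.347571… → 2.348

2.348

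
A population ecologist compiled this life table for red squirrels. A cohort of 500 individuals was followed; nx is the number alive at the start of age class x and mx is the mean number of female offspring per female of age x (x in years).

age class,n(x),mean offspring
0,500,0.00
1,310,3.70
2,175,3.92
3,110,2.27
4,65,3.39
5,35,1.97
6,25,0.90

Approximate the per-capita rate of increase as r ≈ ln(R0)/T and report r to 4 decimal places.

0.8102

lx = nx/n0 = nx/500: 1, 0.62, 0.35, 0.22, 0.13, 0.07, 0.05
R0 = Σ lx·mx = 0 + 2.294 + 1.372 + 0.4994 + 0.4407 + 0.1379 + 0.045 = 4.789
Σ x·lx·mx = 9.2585; T = 9.2585/4.789 = 1.93328…
r ≈ ln(R0)/T = ln(4.789)/1.93328… = 0.810187… → 0.8102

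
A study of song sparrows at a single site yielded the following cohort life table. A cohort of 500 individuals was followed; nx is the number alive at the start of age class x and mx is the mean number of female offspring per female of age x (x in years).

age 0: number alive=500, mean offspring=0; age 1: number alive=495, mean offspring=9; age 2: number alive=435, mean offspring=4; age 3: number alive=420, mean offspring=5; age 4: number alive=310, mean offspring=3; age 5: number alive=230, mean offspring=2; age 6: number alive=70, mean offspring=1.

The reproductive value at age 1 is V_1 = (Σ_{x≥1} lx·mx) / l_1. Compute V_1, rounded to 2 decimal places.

lx = nx/n0 = nx/500: 1, 0.99, 0.87, 0.84, 0.62, 0.46, 0.14
lx·mx for x ≥ 1: 8.91, 3.48, 4.2, 1.86, 0.92, 0.14 → sum = 19.51
V_1 = 19.51 / l_1 = 19.51 / 0.99 = 19.707071… → 19.71

19.71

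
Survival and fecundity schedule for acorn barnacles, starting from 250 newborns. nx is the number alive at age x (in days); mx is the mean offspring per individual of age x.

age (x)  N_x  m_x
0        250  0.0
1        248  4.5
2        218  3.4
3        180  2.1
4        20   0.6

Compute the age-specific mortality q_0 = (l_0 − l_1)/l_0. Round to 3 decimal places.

0.008

lx = nx/n0 = nx/250: 1, 0.992, 0.872, 0.72, 0.08
q_0 = (l_0 − l_1) / l_0 = (1 − 0.992) / 1
     = 0.008 / 1 = 0.008 → 0.008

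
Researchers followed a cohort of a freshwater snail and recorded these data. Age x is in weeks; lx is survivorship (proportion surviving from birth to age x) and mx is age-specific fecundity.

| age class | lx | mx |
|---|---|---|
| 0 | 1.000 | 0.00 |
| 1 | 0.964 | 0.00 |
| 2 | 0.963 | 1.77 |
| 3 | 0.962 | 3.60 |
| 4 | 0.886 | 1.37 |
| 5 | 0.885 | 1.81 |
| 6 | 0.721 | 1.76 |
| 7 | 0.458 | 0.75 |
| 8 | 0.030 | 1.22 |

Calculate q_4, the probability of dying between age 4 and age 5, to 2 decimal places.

q_4 = (l_4 − l_5) / l_4 = (0.886 − 0.885) / 0.886
     = 0.001 / 0.886 = 0.001129… → 0.00

0.00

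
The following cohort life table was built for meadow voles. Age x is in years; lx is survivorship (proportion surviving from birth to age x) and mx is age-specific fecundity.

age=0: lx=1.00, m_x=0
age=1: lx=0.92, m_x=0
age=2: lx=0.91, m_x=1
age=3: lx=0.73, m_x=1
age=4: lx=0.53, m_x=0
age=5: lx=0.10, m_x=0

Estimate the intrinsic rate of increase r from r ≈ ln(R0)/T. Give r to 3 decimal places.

R0 = Σ lx·mx = 0 + 0 + 0.91 + 0.73 + 0 + 0 = 1.64
Σ x·lx·mx = 4.01; T = 4.01/1.64 = 2.44512…
r ≈ ln(R0)/T = ln(1.64)/2.44512… = 0.20232… → 0.202

0.202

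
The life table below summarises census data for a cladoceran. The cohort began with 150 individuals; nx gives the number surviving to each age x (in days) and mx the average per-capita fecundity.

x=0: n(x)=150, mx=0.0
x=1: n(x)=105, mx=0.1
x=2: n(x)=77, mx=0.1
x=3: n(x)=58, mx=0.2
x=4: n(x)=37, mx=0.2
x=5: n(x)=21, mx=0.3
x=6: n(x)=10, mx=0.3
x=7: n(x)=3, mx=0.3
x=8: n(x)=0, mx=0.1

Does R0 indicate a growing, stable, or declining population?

lx = nx/n0 = nx/150: 1, 0.7, 0.51333…, 0.38667…, 0.24667…, 0.14, 0.06667…, 0.02, 0
R0 = Σ lx·mx = 0 + 0.07 + 0.051333… + 0.077333… + 0.049333… + 0.042 + 0.02… + 0.006 + 0 = 0.316…
R0 < 1, so the population is declining.

declining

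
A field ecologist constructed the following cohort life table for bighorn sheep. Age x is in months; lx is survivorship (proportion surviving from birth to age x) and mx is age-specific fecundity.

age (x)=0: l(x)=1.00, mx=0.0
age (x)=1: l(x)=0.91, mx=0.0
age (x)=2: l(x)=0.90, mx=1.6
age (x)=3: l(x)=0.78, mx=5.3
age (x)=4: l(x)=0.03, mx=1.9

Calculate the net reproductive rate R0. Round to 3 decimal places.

lx·mx by age: 0, 0, 1.44, 4.134, 0.057
R0 = Σ lx·mx = 5.631 → 5.631

5.631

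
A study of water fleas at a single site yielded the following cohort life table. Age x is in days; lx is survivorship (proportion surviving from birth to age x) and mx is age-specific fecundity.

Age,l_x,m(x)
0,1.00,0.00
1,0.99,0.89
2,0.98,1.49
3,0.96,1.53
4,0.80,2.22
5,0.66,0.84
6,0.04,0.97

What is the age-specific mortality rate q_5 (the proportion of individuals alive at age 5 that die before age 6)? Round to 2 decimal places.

q_5 = (l_5 − l_6) / l_5 = (0.66 − 0.04) / 0.66
     = 0.62 / 0.66 = 0.939394… → 0.94

0.94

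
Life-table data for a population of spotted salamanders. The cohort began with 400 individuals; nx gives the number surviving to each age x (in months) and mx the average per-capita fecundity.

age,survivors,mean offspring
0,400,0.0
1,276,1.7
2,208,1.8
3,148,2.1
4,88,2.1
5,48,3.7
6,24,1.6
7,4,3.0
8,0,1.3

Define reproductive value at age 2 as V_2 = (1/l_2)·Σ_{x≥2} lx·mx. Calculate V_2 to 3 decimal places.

lx = nx/n0 = nx/400: 1, 0.69, 0.52, 0.37, 0.22, 0.12, 0.06, 0.01, 0
lx·mx for x ≥ 2: 0.936, 0.777, 0.462, 0.444, 0.096, 0.03, 0 → sum = 2.745
V_2 = 2.745 / l_2 = 2.745 / 0.52 = 5.278846… → 5.279

5.279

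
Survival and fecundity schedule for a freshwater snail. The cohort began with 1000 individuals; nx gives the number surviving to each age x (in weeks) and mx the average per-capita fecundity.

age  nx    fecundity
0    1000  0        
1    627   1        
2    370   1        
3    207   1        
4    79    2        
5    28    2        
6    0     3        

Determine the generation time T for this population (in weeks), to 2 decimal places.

2.05

lx = nx/n0 = nx/1000: 1, 0.627, 0.37, 0.207, 0.079, 0.028, 0
lx·mx: 0, 0.627, 0.37, 0.207, 0.158, 0.056, 0 → R0 = 1.418
x·lx·mx: 0, 0.627, 0.74, 0.621, 0.632, 0.28, 0 → Σ = 2.9
T = 2.9 / 1.418 = 2.045134… → 2.05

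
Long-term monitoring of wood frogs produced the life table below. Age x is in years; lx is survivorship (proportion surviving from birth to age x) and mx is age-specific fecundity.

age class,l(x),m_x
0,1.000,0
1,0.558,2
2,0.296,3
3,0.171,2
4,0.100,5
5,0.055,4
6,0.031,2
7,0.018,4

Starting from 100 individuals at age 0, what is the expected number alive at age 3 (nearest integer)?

17

Expected survivors = N0 · l_3 = 100 × 0.171 = 17.1 → 17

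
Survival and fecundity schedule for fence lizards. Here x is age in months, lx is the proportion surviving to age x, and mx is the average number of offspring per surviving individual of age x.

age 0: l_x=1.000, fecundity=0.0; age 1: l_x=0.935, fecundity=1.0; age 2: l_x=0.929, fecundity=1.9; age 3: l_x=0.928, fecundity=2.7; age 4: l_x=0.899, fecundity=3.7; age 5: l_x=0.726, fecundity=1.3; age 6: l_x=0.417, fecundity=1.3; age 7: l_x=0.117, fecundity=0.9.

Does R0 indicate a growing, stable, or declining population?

R0 = Σ lx·mx = 0 + 0.935 + 1.7651 + 2.5056 + 3.3263 + 0.9438 + 0.5421 + 0.1053 = 10.1232
R0 > 1, so the population is growing.

growing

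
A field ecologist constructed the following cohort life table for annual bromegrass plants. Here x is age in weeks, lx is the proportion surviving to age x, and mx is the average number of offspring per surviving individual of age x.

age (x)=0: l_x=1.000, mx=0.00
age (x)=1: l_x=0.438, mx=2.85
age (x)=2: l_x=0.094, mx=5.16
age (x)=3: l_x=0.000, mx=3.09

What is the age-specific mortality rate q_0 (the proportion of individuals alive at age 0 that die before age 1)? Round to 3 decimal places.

0.562

q_0 = (l_0 − l_1) / l_0 = (1 − 0.438) / 1
     = 0.562 / 1 = 0.562 → 0.562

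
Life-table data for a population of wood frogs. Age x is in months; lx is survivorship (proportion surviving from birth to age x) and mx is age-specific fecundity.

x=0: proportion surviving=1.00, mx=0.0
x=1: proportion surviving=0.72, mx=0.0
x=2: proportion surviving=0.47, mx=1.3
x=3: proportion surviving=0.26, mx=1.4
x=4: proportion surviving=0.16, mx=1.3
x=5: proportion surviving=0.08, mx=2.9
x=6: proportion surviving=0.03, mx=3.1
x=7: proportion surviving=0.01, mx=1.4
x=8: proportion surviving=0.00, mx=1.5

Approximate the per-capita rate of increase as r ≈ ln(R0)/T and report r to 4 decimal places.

R0 = Σ lx·mx = 0 + 0 + 0.611 + 0.364 + 0.208 + 0.232 + 0.093 + 0.014 + 0 = 1.522
Σ x·lx·mx = 4.962; T = 4.962/1.522 = 3.26018…
r ≈ ln(R0)/T = ln(1.522)/3.26018… = 0.128835… → 0.1288

0.1288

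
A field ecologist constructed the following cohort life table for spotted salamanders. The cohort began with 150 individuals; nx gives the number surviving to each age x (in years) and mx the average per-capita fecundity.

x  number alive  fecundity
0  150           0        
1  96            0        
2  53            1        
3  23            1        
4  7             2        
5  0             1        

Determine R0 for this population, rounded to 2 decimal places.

0.60

lx = nx/n0 = nx/150: 1, 0.64, 0.35333…, 0.15333…, 0.04667…, 0
lx·mx by age: 0, 0, 0.353333…, 0.153333…, 0.093333…, 0
R0 = Σ lx·mx = 0.6… → 0.60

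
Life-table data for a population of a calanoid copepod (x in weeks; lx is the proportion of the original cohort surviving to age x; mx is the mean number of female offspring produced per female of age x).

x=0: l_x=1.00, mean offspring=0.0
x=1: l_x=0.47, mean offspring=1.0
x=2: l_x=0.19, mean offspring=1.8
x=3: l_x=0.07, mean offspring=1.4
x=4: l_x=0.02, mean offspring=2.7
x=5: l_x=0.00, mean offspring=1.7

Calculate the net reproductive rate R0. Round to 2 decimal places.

lx·mx by age: 0, 0.47, 0.342, 0.098, 0.054, 0
R0 = Σ lx·mx = 0.964 → 0.96

0.96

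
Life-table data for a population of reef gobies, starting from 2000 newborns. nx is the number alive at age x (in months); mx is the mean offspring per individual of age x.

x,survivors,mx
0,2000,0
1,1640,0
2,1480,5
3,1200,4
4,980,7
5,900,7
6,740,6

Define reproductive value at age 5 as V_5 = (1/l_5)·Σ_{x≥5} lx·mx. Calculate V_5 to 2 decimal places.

11.93

lx = nx/n0 = nx/2000: 1, 0.82, 0.74, 0.6, 0.49, 0.45, 0.37
lx·mx for x ≥ 5: 3.15, 2.22 → sum = 5.37
V_5 = 5.37 / l_5 = 5.37 / 0.45 = 11.933333… → 11.93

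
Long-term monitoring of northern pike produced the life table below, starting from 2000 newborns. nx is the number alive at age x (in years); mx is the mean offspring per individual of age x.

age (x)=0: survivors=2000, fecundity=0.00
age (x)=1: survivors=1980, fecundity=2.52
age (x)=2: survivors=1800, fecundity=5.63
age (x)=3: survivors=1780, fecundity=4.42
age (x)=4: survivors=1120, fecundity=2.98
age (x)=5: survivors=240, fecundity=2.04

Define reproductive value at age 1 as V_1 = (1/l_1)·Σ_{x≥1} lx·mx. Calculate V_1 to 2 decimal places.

13.54

lx = nx/n0 = nx/2000: 1, 0.99, 0.9, 0.89, 0.56, 0.12
lx·mx for x ≥ 1: 2.4948, 5.067, 3.9338, 1.6688, 0.2448 → sum = 13.4092
V_1 = 13.4092 / l_1 = 13.4092 / 0.99 = 13.544646… → 13.54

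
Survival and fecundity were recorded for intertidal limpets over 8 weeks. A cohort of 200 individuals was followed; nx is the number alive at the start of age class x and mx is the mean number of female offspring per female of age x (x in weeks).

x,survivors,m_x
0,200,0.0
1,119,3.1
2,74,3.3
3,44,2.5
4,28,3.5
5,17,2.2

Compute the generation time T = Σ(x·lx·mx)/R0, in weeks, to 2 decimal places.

lx = nx/n0 = nx/200: 1, 0.595, 0.37, 0.22, 0.14, 0.085
lx·mx: 0, 1.8445, 1.221, 0.55, 0.49, 0.187 → R0 = 4.2925
x·lx·mx: 0, 1.8445, 2.442, 1.65, 1.96, 0.935 → Σ = 8.8315
T = 8.8315 / 4.2925 = 2.057426… → 2.06

2.06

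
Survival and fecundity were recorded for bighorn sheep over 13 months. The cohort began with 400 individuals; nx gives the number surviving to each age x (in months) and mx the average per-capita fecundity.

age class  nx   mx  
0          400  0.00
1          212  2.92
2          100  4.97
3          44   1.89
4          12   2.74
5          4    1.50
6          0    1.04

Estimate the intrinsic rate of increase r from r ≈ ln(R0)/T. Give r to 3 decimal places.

0.691

lx = nx/n0 = nx/400: 1, 0.53, 0.25, 0.11, 0.03, 0.01, 0
R0 = Σ lx·mx = 0 + 1.5476 + 1.2425 + 0.2079 + 0.0822 + 0.015 + 0 = 3.0952
Σ x·lx·mx = 5.0601; T = 5.0601/3.0952 = 1.63482…
r ≈ ln(R0)/T = ln(3.0952)/1.63482… = 0.69112… → 0.691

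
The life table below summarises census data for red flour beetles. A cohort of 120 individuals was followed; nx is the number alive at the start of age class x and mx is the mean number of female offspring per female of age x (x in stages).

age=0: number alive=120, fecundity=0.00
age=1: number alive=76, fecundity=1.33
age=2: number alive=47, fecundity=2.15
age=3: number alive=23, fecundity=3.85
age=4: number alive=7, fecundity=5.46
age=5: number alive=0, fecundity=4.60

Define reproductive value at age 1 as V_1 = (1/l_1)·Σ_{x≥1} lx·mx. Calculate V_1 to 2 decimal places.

lx = nx/n0 = nx/120: 1, 0.63333…, 0.39167…, 0.19167…, 0.05833…, 0
lx·mx for x ≥ 1: 0.842333…, 0.842083…, 0.737917…, 0.3185…, 0 → sum = 2.740833…
V_1 = 2.740833… / l_1 = 2.740833… / 0.633333… = 4.327632… → 4.33

4.33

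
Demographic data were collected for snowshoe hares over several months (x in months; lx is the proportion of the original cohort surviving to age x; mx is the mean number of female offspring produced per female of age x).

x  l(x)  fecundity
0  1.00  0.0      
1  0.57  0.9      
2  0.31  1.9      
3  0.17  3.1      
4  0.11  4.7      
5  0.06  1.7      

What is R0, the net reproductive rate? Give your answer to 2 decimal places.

2.25

lx·mx by age: 0, 0.513, 0.589, 0.527, 0.517, 0.102
R0 = Σ lx·mx = 2.248 → 2.25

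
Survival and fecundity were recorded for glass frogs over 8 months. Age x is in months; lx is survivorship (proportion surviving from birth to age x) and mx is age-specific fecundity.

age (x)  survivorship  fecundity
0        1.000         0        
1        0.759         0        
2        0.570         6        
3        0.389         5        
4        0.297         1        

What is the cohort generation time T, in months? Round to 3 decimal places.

lx·mx: 0, 0, 3.42, 1.945, 0.297 → R0 = 5.662
x·lx·mx: 0, 0, 6.84, 5.835, 1.188 → Σ = 13.863
T = 13.863 / 5.662 = 2.448428… → 2.448

2.448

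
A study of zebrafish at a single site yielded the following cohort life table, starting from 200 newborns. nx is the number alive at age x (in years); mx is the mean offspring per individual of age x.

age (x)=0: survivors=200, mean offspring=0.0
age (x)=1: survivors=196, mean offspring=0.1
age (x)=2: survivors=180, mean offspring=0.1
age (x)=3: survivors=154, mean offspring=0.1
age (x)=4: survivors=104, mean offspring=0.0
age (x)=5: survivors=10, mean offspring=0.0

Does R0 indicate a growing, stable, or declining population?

lx = nx/n0 = nx/200: 1, 0.98, 0.9, 0.77, 0.52, 0.05
R0 = Σ lx·mx = 0 + 0.098 + 0.09 + 0.077 + 0 + 0 = 0.265
R0 < 1, so the population is declining.

declining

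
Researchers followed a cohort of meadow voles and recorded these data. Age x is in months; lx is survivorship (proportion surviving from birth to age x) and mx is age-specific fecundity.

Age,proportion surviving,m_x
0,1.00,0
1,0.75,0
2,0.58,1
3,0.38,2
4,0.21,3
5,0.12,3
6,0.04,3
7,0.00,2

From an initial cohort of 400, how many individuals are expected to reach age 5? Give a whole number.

48

Expected survivors = N0 · l_5 = 400 × 0.12 = 48 → 48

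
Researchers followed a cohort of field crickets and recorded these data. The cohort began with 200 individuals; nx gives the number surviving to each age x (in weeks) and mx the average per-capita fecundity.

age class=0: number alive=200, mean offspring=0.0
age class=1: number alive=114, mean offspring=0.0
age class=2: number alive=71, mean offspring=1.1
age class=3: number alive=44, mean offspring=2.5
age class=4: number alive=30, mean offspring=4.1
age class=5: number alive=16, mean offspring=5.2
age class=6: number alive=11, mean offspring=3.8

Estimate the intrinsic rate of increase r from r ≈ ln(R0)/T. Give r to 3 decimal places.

0.207

lx = nx/n0 = nx/200: 1, 0.57, 0.355, 0.22, 0.15, 0.08, 0.055
R0 = Σ lx·mx = 0 + 0 + 0.3905 + 0.55 + 0.615 + 0.416 + 0.209 = 2.1805
Σ x·lx·mx = 8.225; T = 8.225/2.1805 = 3.77207…
r ≈ ln(R0)/T = ln(2.1805)/3.77207… = 0.20666… → 0.207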